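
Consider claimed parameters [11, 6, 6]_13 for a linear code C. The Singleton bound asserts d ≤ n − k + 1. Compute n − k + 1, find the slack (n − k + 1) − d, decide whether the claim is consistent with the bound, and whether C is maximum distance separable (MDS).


Singleton RHS = n − k + 1 = 6, slack = 0, bound satisfied, MDS.

Singleton bound: d ≤ n − k + 1.
Here n = 11, k = 6, so n − k + 1 = 6.
Given d = 6, check d ≤ 6: YES.
Slack = (n − k + 1) − d = 0.
The code is MDS (slack = 0).
Description: the claimed parameters are [11, 6, 6]_13; such a code would be MDS (meets Singleton bound).


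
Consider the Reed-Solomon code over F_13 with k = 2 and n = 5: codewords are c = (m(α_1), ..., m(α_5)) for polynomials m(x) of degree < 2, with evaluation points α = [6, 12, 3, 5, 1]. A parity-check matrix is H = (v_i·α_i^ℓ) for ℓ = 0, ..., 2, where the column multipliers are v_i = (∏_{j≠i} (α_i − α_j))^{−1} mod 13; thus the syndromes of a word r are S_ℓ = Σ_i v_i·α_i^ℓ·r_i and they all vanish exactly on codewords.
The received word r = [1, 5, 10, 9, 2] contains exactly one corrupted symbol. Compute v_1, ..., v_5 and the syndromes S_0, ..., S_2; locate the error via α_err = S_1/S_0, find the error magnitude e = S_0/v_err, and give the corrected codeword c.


S = (7, 8, 11), error at position 3, error magnitude e = 11, c = [1, 5, 12, 9, 2].

Step 1: column multipliers v_i = (∏_{j≠i}(α_i − α_j))^{−1} mod 13.
  i = 1 (α = 6): (6−12)(6−3)(6−5)(6−1) = (−6)·3·1·5 = −90 ≡ 1, so v_1 = 1^{−1} = 1 (mod 13).
  i = 2 (α = 12): (12−6)(12−3)(12−5)(12−1) = 6·9·7·11 = 4158 ≡ 11, so v_2 = 11^{−1} = 6 (mod 13).
  i = 3 (α = 3): (3−6)(3−12)(3−5)(3−1) = (−3)·(−9)·(−2)·2 = −108 ≡ 9, so v_3 = 9^{−1} = 3 (mod 13).
  i = 4 (α = 5): (5−6)(5−12)(5−3)(5−1) = (−1)·(−7)·2·4 = 56 ≡ 4, so v_4 = 4^{−1} = 10 (mod 13).
  i = 5 (α = 1): (1−6)(1−12)(1−3)(1−5) = (−5)·(−11)·(−2)·(−4) = 440 ≡ 11, so v_5 = 11^{−1} = 6 (mod 13).
  v = [1, 6, 3, 10, 6].
Step 2: syndromes of r = [1, 5, 10, 9, 2] (all sums mod 13).
  S_0 = Σ v_i r_i = 1·1 + 6·5 + 3·10 + 10·9 + 6·2 = 163 ≡ 7.
  S_1 = Σ v_i α_i r_i = 1·6·1 + 6·12·5 + 3·3·10 + 10·5·9 + 6·1·2 = 918 ≡ 8.
  α_i^2 mod 13 = [10, 1, 9, 12, 1].
  S_2 = Σ v_i α_i^2 r_i = 1·10·1 + 6·1·5 + 3·9·10 + 10·12·9 + 6·1·2 = 1402 ≡ 11.
  S = (7, 8, 11) ≠ 0, so r is not a codeword (an error is present).
Step 3: locate the error. For a single error e at position i, S_ℓ = v_i·e·α_i^ℓ, so α_err = S_1/S_0.
  S_0^{−1} = 7^{−1} = 2 (mod 13), so α_err = 8·2 = 16 ≡ 3 = α_3. Error position i = 3.
  Consistency check: S_2/S_1 = 11·5 = 55 ≡ 3 = α_err ✓ (single-error assumption holds).
Step 4: error magnitude e = S_0/v_3 = S_0·∏_{j≠3}(α_3 − α_j) = 7·9 = 63 ≡ 11 (mod 13).
Step 5: correct position 3: c_3 = r_3 − e = 10 − 11 ≡ 12 (mod 13). Hence c = [1, 5, 12, 9, 2].
  Check: interpolating c through the α_i gives m(x) = 10 + 5·x (degree < 2) with m(α_i) = c_i for every i, so c is indeed a codeword.


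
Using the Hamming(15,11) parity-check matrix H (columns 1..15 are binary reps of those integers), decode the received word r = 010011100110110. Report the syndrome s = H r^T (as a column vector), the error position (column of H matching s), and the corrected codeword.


s = (0, 1, 0, 0)^T, error position = 4, corrected codeword c = 010111100110110

Compute s = H r^T mod 2 one row at a time:
  s_1 = 0 + 0 + 1 + 1 + 0 + 1 + 1 + 0 = 4 ≡ 0 (mod 2).
  s_2 = 0 + 1 + 1 + 1 + 0 + 1 + 1 + 0 = 5 ≡ 1 (mod 2).
  s_3 = 1 + 0 + 1 + 1 + 1 + 1 + 1 + 0 = 6 ≡ 0 (mod 2).
  s_4 = 0 + 0 + 1 + 1 + 0 + 1 + 1 + 0 = 4 ≡ 0 (mod 2).
s = (0, 1, 0, 0)^T — this equals column 4 of H (binary 0100), so error is at position 4.
Correct: flip bit 4 of r = 010011100110110 to get c = 010111100110110.


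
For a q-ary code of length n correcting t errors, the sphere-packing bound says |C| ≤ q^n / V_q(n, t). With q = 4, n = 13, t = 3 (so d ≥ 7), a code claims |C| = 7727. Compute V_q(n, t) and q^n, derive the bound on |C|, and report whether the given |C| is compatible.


V_q(n, t) = 8464, q^n = 67108864, Hamming bound = 7928, |C| = 7727 ≤ bound (satisfied).

Step 1: Compute V_q(n, t) = Σ_{j=0}^3 C(n, j) (q−1)^j.
  j = 0: C(13,0)·(3)^0 = 1·1 = 1.
  j = 1: C(13,1)·(3)^1 = 13·3 = 39.
  j = 2: C(13,2)·(3)^2 = 78·9 = 702.
  j = 3: C(13,3)·(3)^3 = 286·27 = 7722.
  V_q(n, t) = 1 + 39 + 702 + 7722 = 8464.
Step 2: q^n = 4^13 = 67108864.
Step 3: Hamming bound ⌊q^n / V_q(n,t)⌋ = ⌊67108864/8464⌋ = 7928.
Step 4: Compare |C| = 7727 to 7928: satisfied.
The claimed |C| lies below the Hamming bound.


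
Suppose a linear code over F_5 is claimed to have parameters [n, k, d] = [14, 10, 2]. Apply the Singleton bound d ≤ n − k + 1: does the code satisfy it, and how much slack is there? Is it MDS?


Singleton RHS = n − k + 1 = 5, slack = 3, bound satisfied, not MDS.

Singleton bound: d ≤ n − k + 1.
Here n = 14, k = 10, so n − k + 1 = 5.
Given d = 2, check d ≤ 5: YES.
Slack = (n − k + 1) − d = 3.
The code is NOT MDS (slack = 3 > 0).
Description: the claimed parameters are [14, 10, 2]_5; such a code would be non-MDS.


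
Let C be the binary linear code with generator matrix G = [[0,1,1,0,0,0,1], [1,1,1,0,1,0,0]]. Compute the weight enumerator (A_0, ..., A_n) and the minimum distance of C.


Weight distribution: A_0 = 1, A_3 = 2, A_4 = 1. Minimum distance d = 3.

Enumerate all 2^2 = 4 messages m ∈ F_2^2.
For each, compute codeword c = mG in F_2^7, then tally its weight.
  m = 00 → c = 0000000, weight = 0.
  m = 10 → c = 0110001, weight = 3.
  m = 01 → c = 1110100, weight = 4.
  m = 11 → c = 1000101, weight = 3.
Tally weights:
  weight 0: 1 codewords.
  weight 3: 2 codewords.
  weight 4: 1 codewords.
Minimum distance d = smallest w > 0 with A_w > 0 = 3.
Sanity: Σ A_w = 4 = 2^2 = 4 ✓.


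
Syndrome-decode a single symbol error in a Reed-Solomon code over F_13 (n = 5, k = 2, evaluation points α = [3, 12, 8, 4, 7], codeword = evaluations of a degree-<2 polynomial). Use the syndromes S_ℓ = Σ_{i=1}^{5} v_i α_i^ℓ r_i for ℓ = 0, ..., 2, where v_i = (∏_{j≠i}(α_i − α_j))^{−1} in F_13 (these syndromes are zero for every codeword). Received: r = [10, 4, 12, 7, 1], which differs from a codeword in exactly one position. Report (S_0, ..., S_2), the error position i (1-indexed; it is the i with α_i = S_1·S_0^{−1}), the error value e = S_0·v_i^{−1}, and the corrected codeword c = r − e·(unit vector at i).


S = (6, 5, 2), error at position 1, error magnitude e = 1, c = [9, 4, 12, 7, 1].

Step 1: column multipliers v_i = (∏_{j≠i}(α_i − α_j))^{−1} mod 13.
  i = 1 (α = 3): (3−12)(3−8)(3−4)(3−7) = (−9)·(−5)·(−1)·(−4) = 180 ≡ 11, so v_1 = 11^{−1} = 6 (mod 13).
  i = 2 (α = 12): (12−3)(12−8)(12−4)(12−7) = 9·4·8·5 = 1440 ≡ 10, so v_2 = 10^{−1} = 4 (mod 13).
  i = 3 (α = 8): (8−3)(8−12)(8−4)(8−7) = 5·(−4)·4·1 = −80 ≡ 11, so v_3 = 11^{−1} = 6 (mod 13).
  i = 4 (α = 4): (4−3)(4−12)(4−8)(4−7) = 1·(−8)·(−4)·(−3) = −96 ≡ 8, so v_4 = 8^{−1} = 5 (mod 13).
  i = 5 (α = 7): (7−3)(7−12)(7−8)(7−4) = 4·(−5)·(−1)·3 = 60 ≡ 8, so v_5 = 8^{−1} = 5 (mod 13).
  v = [6, 4, 6, 5, 5].
Step 2: syndromes of r = [10, 4, 12, 7, 1] (all sums mod 13).
  S_0 = Σ v_i r_i = 6·10 + 4·4 + 6·12 + 5·7 + 5·1 = 188 ≡ 6.
  S_1 = Σ v_i α_i r_i = 6·3·10 + 4·12·4 + 6·8·12 + 5·4·7 + 5·7·1 = 1123 ≡ 5.
  α_i^2 mod 13 = [9, 1, 12, 3, 10].
  S_2 = Σ v_i α_i^2 r_i = 6·9·10 + 4·1·4 + 6·12·12 + 5·3·7 + 5·10·1 = 1575 ≡ 2.
  S = (6, 5, 2) ≠ 0, so r is not a codeword (an error is present).
Step 3: locate the error. For a single error e at position i, S_ℓ = v_i·e·α_i^ℓ, so α_err = S_1/S_0.
  S_0^{−1} = 6^{−1} = 11 (mod 13), so α_err = 5·11 = 55 ≡ 3 = α_1. Error position i = 1.
  Consistency check: S_2/S_1 = 2·8 = 16 ≡ 3 = α_err ✓ (single-error assumption holds).
Step 4: error magnitude e = S_0/v_1 = S_0·∏_{j≠1}(α_1 − α_j) = 6·11 = 66 ≡ 1 (mod 13).
Step 5: correct position 1: c_1 = r_1 − e = 10 − 1 ≡ 9 (mod 13). Hence c = [9, 4, 12, 7, 1].
  Check: interpolating c through the α_i gives m(x) = 2 + 11·x (degree < 2) with m(α_i) = c_i for every i, so c is indeed a codeword.


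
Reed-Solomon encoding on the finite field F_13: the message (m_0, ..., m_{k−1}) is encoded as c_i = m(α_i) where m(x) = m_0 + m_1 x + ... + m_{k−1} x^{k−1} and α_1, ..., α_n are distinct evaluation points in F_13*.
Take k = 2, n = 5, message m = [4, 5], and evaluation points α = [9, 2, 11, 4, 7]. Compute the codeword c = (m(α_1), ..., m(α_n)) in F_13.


c = [10, 1, 7, 11, 0]

Message polynomial: m(x) = 4 + 5·x (mod 13).
For each evaluation point α_i, compute m(α_i) mod 13:
  α_1 = 9: Horner steps 5 → 10, so m(9) = 10.
  α_2 = 2: Horner steps 5 → 1, so m(2) = 1.
  α_3 = 11: Horner steps 5 → 7, so m(11) = 7.
  α_4 = 4: Horner steps 5 → 11, so m(4) = 11.
  α_5 = 7: Horner steps 5 → 0, so m(7) = 0.
Codeword c = [10, 1, 7, 11, 0] ∈ F_13^5.


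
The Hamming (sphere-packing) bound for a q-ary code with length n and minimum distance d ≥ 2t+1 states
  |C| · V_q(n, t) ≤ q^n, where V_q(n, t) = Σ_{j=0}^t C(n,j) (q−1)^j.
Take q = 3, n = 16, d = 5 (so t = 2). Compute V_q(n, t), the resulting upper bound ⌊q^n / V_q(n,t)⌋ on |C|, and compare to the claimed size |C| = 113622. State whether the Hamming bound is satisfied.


V_q(n, t) = 513, q^n = 43046721, Hamming bound = 83911, |C| = 113622 > bound (violated).

Step 1: Compute V_q(n, t) = Σ_{j=0}^2 C(n, j) (q−1)^j.
  j = 0: C(16,0)·(2)^0 = 1·1 = 1.
  j = 1: C(16,1)·(2)^1 = 16·2 = 32.
  j = 2: C(16,2)·(2)^2 = 120·4 = 480.
  V_q(n, t) = 1 + 32 + 480 = 513.
Step 2: q^n = 3^16 = 43046721.
Step 3: Hamming bound ⌊q^n / V_q(n,t)⌋ = ⌊43046721/513⌋ = 83911.
Step 4: Compare |C| = 113622 to 83911: violated.
The claimed |C| lies above the Hamming bound, so no 3-ary code of length 16 with d ≥ 5 can have 113622 codewords.


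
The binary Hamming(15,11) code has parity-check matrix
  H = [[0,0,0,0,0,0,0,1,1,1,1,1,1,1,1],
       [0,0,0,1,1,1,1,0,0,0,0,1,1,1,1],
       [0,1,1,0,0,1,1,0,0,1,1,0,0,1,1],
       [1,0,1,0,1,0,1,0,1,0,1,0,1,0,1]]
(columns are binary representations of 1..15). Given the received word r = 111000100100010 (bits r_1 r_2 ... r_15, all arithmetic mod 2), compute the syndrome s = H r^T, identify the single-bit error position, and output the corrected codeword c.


s = (0, 0, 1, 1)^T, error position = 3, corrected codeword c = 110000100100010

Compute s = H r^T mod 2 one row at a time:
  s_1 = 0 + 0 + 1 + 0 + 0 + 0 + 1 + 0 = 2 ≡ 0 (mod 2).
  s_2 = 0 + 0 + 0 + 1 + 0 + 0 + 1 + 0 = 2 ≡ 0 (mod 2).
  s_3 = 1 + 1 + 0 + 1 + 1 + 0 + 1 + 0 = 5 ≡ 1 (mod 2).
  s_4 = 1 + 1 + 0 + 1 + 0 + 0 + 0 + 0 = 3 ≡ 1 (mod 2).
s = (0, 0, 1, 1)^T — this equals column 3 of H (binary 0011), so error is at position 3.
Correct: flip bit 3 of r = 111000100100010 to get c = 110000100100010.


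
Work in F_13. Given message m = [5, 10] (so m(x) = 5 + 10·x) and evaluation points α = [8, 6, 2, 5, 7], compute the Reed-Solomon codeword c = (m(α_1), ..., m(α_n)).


c = [7, 0, 12, 3, 10]

Message polynomial: m(x) = 5 + 10·x (mod 13).
For each evaluation point α_i, compute m(α_i) mod 13:
  α_1 = 8: Horner steps 10 → 7, so m(8) = 7.
  α_2 = 6: Horner steps 10 → 0, so m(6) = 0.
  α_3 = 2: Horner steps 10 → 12, so m(2) = 12.
  α_4 = 5: Horner steps 10 → 3, so m(5) = 3.
  α_5 = 7: Horner steps 10 → 10, so m(7) = 10.
Codeword c = [7, 0, 12, 3, 10] ∈ F_13^5.


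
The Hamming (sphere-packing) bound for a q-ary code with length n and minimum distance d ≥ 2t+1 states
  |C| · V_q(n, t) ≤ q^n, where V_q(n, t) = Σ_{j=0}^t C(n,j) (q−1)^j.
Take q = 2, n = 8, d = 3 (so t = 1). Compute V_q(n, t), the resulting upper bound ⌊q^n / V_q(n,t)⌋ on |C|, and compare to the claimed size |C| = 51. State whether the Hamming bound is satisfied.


V_q(n, t) = 9, q^n = 256, Hamming bound = 28, |C| = 51 > bound (violated).

Step 1: Compute V_q(n, t) = Σ_{j=0}^1 C(n, j) (q−1)^j.
  j = 0: C(8,0)·(1)^0 = 1·1 = 1.
  j = 1: C(8,1)·(1)^1 = 8·1 = 8.
  V_q(n, t) = 1 + 8 = 9.
Step 2: q^n = 2^8 = 256.
Step 3: Hamming bound ⌊q^n / V_q(n,t)⌋ = ⌊256/9⌋ = 28.
Step 4: Compare |C| = 51 to 28: violated.
The claimed |C| lies above the Hamming bound, so no 2-ary code of length 8 with d ≥ 3 can have 51 codewords.


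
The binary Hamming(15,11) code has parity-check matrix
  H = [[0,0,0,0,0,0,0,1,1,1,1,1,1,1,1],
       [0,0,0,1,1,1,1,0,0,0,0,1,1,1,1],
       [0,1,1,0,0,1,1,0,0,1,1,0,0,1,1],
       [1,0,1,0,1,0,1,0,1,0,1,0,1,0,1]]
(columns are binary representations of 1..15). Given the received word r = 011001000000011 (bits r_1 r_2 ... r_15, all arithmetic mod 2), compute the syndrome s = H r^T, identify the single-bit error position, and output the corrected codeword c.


s = (0, 1, 1, 0)^T, error position = 6, corrected codeword c = 011000000000011

Compute s = H r^T mod 2 one row at a time:
  s_1 = 0 + 0 + 0 + 0 + 0 + 0 + 1 + 1 = 2 ≡ 0 (mod 2).
  s_2 = 0 + 0 + 1 + 0 + 0 + 0 + 1 + 1 = 3 ≡ 1 (mod 2).
  s_3 = 1 + 1 + 1 + 0 + 0 + 0 + 1 + 1 = 5 ≡ 1 (mod 2).
  s_4 = 0 + 1 + 0 + 0 + 0 + 0 + 0 + 1 = 2 ≡ 0 (mod 2).
s = (0, 1, 1, 0)^T — this equals column 6 of H (binary 0110), so error is at position 6.
Correct: flip bit 6 of r = 011001000000011 to get c = 011000000000011.


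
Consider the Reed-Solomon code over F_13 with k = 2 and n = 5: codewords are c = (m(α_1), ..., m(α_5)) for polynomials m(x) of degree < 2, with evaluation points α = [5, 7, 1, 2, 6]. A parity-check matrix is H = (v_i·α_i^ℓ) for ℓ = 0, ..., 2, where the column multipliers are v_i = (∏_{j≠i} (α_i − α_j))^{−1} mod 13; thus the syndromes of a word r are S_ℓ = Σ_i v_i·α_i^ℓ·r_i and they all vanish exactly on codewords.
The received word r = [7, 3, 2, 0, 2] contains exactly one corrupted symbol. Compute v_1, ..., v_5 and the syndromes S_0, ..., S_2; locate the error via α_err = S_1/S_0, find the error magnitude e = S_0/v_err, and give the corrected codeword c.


S = (6, 10, 8), error at position 5, error magnitude e = 10, c = [7, 3, 2, 0, 5].

Step 1: column multipliers v_i = (∏_{j≠i}(α_i − α_j))^{−1} mod 13.
  i = 1 (α = 5): (5−7)(5−1)(5−2)(5−6) = (−2)·4·3·(−1) = 24 ≡ 11, so v_1 = 11^{−1} = 6 (mod 13).
  i = 2 (α = 7): (7−5)(7−1)(7−2)(7−6) = 2·6·5·1 = 60 ≡ 8, so v_2 = 8^{−1} = 5 (mod 13).
  i = 3 (α = 1): (1−5)(1−7)(1−2)(1−6) = (−4)·(−6)·(−1)·(−5) = 120 ≡ 3, so v_3 = 3^{−1} = 9 (mod 13).
  i = 4 (α = 2): (2−5)(2−7)(2−1)(2−6) = (−3)·(−5)·1·(−4) = −60 ≡ 5, so v_4 = 5^{−1} = 8 (mod 13).
  i = 5 (α = 6): (6−5)(6−7)(6−1)(6−2) = 1·(−1)·5·4 = −20 ≡ 6, so v_5 = 6^{−1} = 11 (mod 13).
  v = [6, 5, 9, 8, 11].
Step 2: syndromes of r = [7, 3, 2, 0, 2] (all sums mod 13).
  S_0 = Σ v_i r_i = 6·7 + 5·3 + 9·2 + 8·0 + 11·2 = 97 ≡ 6.
  S_1 = Σ v_i α_i r_i = 6·5·7 + 5·7·3 + 9·1·2 + 8·2·0 + 11·6·2 = 465 ≡ 10.
  α_i^2 mod 13 = [12, 10, 1, 4, 10].
  S_2 = Σ v_i α_i^2 r_i = 6·12·7 + 5·10·3 + 9·1·2 + 8·4·0 + 11·10·2 = 892 ≡ 8.
  S = (6, 10, 8) ≠ 0, so r is not a codeword (an error is present).
Step 3: locate the error. For a single error e at position i, S_ℓ = v_i·e·α_i^ℓ, so α_err = S_1/S_0.
  S_0^{−1} = 6^{−1} = 11 (mod 13), so α_err = 10·11 = 110 ≡ 6 = α_5. Error position i = 5.
  Consistency check: S_2/S_1 = 8·4 = 32 ≡ 6 = α_err ✓ (single-error assumption holds).
Step 4: error magnitude e = S_0/v_5 = S_0·∏_{j≠5}(α_5 − α_j) = 6·6 = 36 ≡ 10 (mod 13).
Step 5: correct position 5: c_5 = r_5 − e = 2 − 10 ≡ 5 (mod 13). Hence c = [7, 3, 2, 0, 5].
  Check: interpolating c through the α_i gives m(x) = 4 + 11·x (degree < 2) with m(α_i) = c_i for every i, so c is indeed a codeword.


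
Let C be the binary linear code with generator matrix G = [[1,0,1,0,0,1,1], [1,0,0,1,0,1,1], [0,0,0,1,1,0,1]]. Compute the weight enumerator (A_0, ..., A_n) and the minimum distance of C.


Weight distribution: A_0 = 1, A_2 = 1, A_3 = 3, A_4 = 2, A_5 = 1. Minimum distance d = 2.

Enumerate all 2^3 = 8 messages m ∈ F_2^3.
For each, compute codeword c = mG in F_2^7, then tally its weight.
  m = 000 → c = 0000000, weight = 0.
  m = 100 → c = 1010011, weight = 4.
  m = 010 → c = 1001011, weight = 4.
  m = 110 → c = 0011000, weight = 2.
  m = 001 → c = 0001101, weight = 3.
  m = 101 → c = 1011110, weight = 5.
  m = 011 → c = 1000110, weight = 3.
  m = 111 → c = 0010101, weight = 3.
Tally weights:
  weight 0: 1 codewords.
  weight 2: 1 codewords.
  weight 3: 3 codewords.
  weight 4: 2 codewords.
  weight 5: 1 codewords.
Minimum distance d = smallest w > 0 with A_w > 0 = 2.
Sanity: Σ A_w = 8 = 2^3 = 8 ✓.


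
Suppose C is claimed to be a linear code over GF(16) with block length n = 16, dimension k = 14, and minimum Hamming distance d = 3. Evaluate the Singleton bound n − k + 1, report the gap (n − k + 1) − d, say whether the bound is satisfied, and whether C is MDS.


Singleton RHS = n − k + 1 = 3, slack = 0, bound satisfied, MDS.

Singleton bound: d ≤ n − k + 1.
Here n = 16, k = 14, so n − k + 1 = 3.
Given d = 3, check d ≤ 3: YES.
Slack = (n − k + 1) − d = 0.
The code is MDS (slack = 0).
Description: the claimed parameters are [16, 14, 3]_16; such a code would be MDS (meets Singleton bound).


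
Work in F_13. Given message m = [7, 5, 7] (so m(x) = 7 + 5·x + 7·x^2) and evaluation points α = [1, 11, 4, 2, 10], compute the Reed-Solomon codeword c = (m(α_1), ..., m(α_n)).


c = [6, 12, 9, 6, 3]

Message polynomial: m(x) = 7 + 5·x + 7·x^2 (mod 13).
For each evaluation point α_i, compute m(α_i) mod 13:
  α_1 = 1: Horner steps 7 → 12 → 6, so m(1) = 6.
  α_2 = 11: Horner steps 7 → 4 → 12, so m(11) = 12.
  α_3 = 4: Horner steps 7 → 7 → 9, so m(4) = 9.
  α_4 = 2: Horner steps 7 → 6 → 6, so m(2) = 6.
  α_5 = 10: Horner steps 7 → 10 → 3, so m(10) = 3.
Codeword c = [6, 12, 9, 6, 3] ∈ F_13^5.


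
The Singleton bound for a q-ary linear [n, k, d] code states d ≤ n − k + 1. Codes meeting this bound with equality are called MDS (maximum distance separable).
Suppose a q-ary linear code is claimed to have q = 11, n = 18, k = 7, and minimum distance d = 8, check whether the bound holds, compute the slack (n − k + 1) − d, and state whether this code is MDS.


Singleton RHS = n − k + 1 = 12, slack = 4, bound satisfied, not MDS.

Singleton bound: d ≤ n − k + 1.
Here n = 18, k = 7, so n − k + 1 = 12.
Given d = 8, check d ≤ 12: YES.
Slack = (n − k + 1) − d = 4.
The code is NOT MDS (slack = 4 > 0).
Description: the claimed parameters are [18, 7, 8]_11; such a code would be non-MDS.


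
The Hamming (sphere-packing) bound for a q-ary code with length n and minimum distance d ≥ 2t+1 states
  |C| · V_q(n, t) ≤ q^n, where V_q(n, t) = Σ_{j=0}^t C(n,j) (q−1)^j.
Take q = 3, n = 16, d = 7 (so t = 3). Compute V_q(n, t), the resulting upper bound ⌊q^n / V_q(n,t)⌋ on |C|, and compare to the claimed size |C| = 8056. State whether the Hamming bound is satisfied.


V_q(n, t) = 4993, q^n = 43046721, Hamming bound = 8621, |C| = 8056 ≤ bound (satisfied).

Step 1: Compute V_q(n, t) = Σ_{j=0}^3 C(n, j) (q−1)^j.
  j = 0: C(16,0)·(2)^0 = 1·1 = 1.
  j = 1: C(16,1)·(2)^1 = 16·2 = 32.
  j = 2: C(16,2)·(2)^2 = 120·4 = 480.
  j = 3: C(16,3)·(2)^3 = 560·8 = 4480.
  V_q(n, t) = 1 + 32 + 480 + 4480 = 4993.
Step 2: q^n = 3^16 = 43046721.
Step 3: Hamming bound ⌊q^n / V_q(n,t)⌋ = ⌊43046721/4993⌋ = 8621.
Step 4: Compare |C| = 8056 to 8621: satisfied.
The claimed |C| lies below the Hamming bound.


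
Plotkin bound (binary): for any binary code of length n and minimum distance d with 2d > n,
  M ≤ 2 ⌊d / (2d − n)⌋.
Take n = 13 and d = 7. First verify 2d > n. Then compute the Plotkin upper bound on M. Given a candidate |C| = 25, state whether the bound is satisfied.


Plotkin bound M ≤ 14; given |C| = 25 > bound (violated).

Check applicability: 2d = 14, n = 13.
2d − n = 1 > 0, so Plotkin applies.
Compute d/(2d−n) = 7/1 ≈ 7.0000.
⌊d/(2d−n)⌋ = 7.
Plotkin bound: M ≤ 2·7 = 14.
Given |C| = 25, check: VIOLATED.
This |C| is above the Plotkin bound, so no binary code with n = 13, d = 7 and 25 codewords exists.


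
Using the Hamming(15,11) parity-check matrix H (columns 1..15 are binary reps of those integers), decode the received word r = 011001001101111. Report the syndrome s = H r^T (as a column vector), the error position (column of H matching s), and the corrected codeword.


s = (0, 1, 0, 0)^T, error position = 4, corrected codeword c = 011101001101111

Compute s = H r^T mod 2 one row at a time:
  s_1 = 0 + 1 + 1 + 0 + 1 + 1 + 1 + 1 = 6 ≡ 0 (mod 2).
  s_2 = 0 + 0 + 1 + 0 + 1 + 1 + 1 + 1 = 5 ≡ 1 (mod 2).
  s_3 = 1 + 1 + 1 + 0 + 1 + 0 + 1 + 1 = 6 ≡ 0 (mod 2).
  s_4 = 0 + 1 + 0 + 0 + 1 + 0 + 1 + 1 = 4 ≡ 0 (mod 2).
s = (0, 1, 0, 0)^T — this equals column 4 of H (binary 0100), so error is at position 4.
Correct: flip bit 4 of r = 011001001101111 to get c = 011101001101111.


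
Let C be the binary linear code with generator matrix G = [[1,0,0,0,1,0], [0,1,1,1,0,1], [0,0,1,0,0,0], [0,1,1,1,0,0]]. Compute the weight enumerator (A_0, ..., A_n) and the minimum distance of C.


Weight distribution: A_0 = 1, A_1 = 2, A_2 = 3, A_3 = 4, A_4 = 3, A_5 = 2, A_6 = 1. Minimum distance d = 1.

Enumerate all 2^4 = 16 messages m ∈ F_2^4.
For each, compute codeword c = mG in F_2^6, then tally its weight.
  m = 0000 → c = 000000, weight = 0.
  m = 1000 → c = 100010, weight = 2.
  m = 0100 → c = 011101, weight = 4.
  m = 1100 → c = 111111, weight = 6.
  m = 0010 → c = 001000, weight = 1.
  m = 1010 → c = 101010, weight = 3.
  m = 0110 → c = 010101, weight = 3.
  m = 1110 → c = 110111, weight = 5.
  m = 0001 → c = 011100, weight = 3.
  m = 1001 → c = 111110, weight = 5.
  m = 0101 → c = 000001, weight = 1.
  m = 1101 → c = 100011, weight = 3.
  m = 0011 → c = 010100, weight = 2.
  m = 1011 → c = 110110, weight = 4.
  m = 0111 → c = 001001, weight = 2.
  m = 1111 → c = 101011, weight = 4.
Tally weights:
  weight 0: 1 codewords.
  weight 1: 2 codewords.
  weight 2: 3 codewords.
  weight 3: 4 codewords.
  weight 4: 3 codewords.
  weight 5: 2 codewords.
  weight 6: 1 codewords.
Minimum distance d = smallest w > 0 with A_w > 0 = 1.
Sanity: Σ A_w = 16 = 2^4 = 16 ✓.


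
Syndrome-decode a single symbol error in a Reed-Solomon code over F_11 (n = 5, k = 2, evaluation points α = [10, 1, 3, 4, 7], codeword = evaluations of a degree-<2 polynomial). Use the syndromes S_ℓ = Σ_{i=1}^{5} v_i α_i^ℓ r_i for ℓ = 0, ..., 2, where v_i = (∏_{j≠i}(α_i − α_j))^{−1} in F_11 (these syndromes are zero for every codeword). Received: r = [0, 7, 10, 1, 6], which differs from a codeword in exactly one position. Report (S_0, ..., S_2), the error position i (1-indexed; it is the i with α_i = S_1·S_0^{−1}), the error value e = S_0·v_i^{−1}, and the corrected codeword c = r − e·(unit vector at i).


S = (4, 1, 3), error at position 3, error magnitude e = 7, c = [0, 7, 3, 1, 6].

Step 1: column multipliers v_i = (∏_{j≠i}(α_i − α_j))^{−1} mod 11.
  i = 1 (α = 10): (10−1)(10−3)(10−4)(10−7) = 9·7·6·3 = 1134 ≡ 1, so v_1 = 1^{−1} = 1 (mod 11).
  i = 2 (α = 1): (1−10)(1−3)(1−4)(1−7) = (−9)·(−2)·(−3)·(−6) = 324 ≡ 5, so v_2 = 5^{−1} = 9 (mod 11).
  i = 3 (α = 3): (3−10)(3−1)(3−4)(3−7) = (−7)·2·(−1)·(−4) = −56 ≡ 10, so v_3 = 10^{−1} = 10 (mod 11).
  i = 4 (α = 4): (4−10)(4−1)(4−3)(4−7) = (−6)·3·1·(−3) = 54 ≡ 10, so v_4 = 10^{−1} = 10 (mod 11).
  i = 5 (α = 7): (7−10)(7−1)(7−3)(7−4) = (−3)·6·4·3 = −216 ≡ 4, so v_5 = 4^{−1} = 3 (mod 11).
  v = [1, 9, 10, 10, 3].
Step 2: syndromes of r = [0, 7, 10, 1, 6] (all sums mod 11).
  S_0 = Σ v_i r_i = 1·0 + 9·7 + 10·10 + 10·1 + 3·6 = 191 ≡ 4.
  S_1 = Σ v_i α_i r_i = 1·10·0 + 9·1·7 + 10·3·10 + 10·4·1 + 3·7·6 = 529 ≡ 1.
  α_i^2 mod 11 = [1, 1, 9, 5, 5].
  S_2 = Σ v_i α_i^2 r_i = 1·1·0 + 9·1·7 + 10·9·10 + 10·5·1 + 3·5·6 = 1103 ≡ 3.
  S = (4, 1, 3) ≠ 0, so r is not a codeword (an error is present).
Step 3: locate the error. For a single error e at position i, S_ℓ = v_i·e·α_i^ℓ, so α_err = S_1/S_0.
  S_0^{−1} = 4^{−1} = 3 (mod 11), so α_err = 1·3 = 3 ≡ 3 = α_3. Error position i = 3.
  Consistency check: S_2/S_1 = 3·1 = 3 ≡ 3 = α_err ✓ (single-error assumption holds).
Step 4: error magnitude e = S_0/v_3 = S_0·∏_{j≠3}(α_3 − α_j) = 4·10 = 40 ≡ 7 (mod 11).
Step 5: correct position 3: c_3 = r_3 − e = 10 − 7 ≡ 3 (mod 11). Hence c = [0, 7, 3, 1, 6].
  Check: interpolating c through the α_i gives m(x) = 9 + 9·x (degree < 2) with m(α_i) = c_i for every i, so c is indeed a codeword.


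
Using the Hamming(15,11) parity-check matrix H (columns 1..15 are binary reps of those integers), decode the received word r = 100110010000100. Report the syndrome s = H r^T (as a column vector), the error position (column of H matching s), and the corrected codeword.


s = (0, 1, 0, 1)^T, error position = 5, corrected codeword c = 100100010000100

Compute s = H r^T mod 2 one row at a time:
  s_1 = 1 + 0 + 0 + 0 + 0 + 1 + 0 + 0 = 2 ≡ 0 (mod 2).
  s_2 = 1 + 1 + 0 + 0 + 0 + 1 + 0 + 0 = 3 ≡ 1 (mod 2).
  s_3 = 0 + 0 + 0 + 0 + 0 + 0 + 0 + 0 = 0 ≡ 0 (mod 2).
  s_4 = 1 + 0 + 1 + 0 + 0 + 0 + 1 + 0 = 3 ≡ 1 (mod 2).
s = (0, 1, 0, 1)^T — this equals column 5 of H (binary 0101), so error is at position 5.
Correct: flip bit 5 of r = 100110010000100 to get c = 100100010000100.


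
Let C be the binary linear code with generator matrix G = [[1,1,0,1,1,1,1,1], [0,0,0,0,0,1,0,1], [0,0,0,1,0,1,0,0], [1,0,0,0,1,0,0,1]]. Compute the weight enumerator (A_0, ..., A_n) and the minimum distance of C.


Weight distribution: A_0 = 1, A_2 = 4, A_3 = 3, A_4 = 3, A_5 = 4, A_7 = 1. Minimum distance d = 2.

Enumerate all 2^4 = 16 messages m ∈ F_2^4.
For each, compute codeword c = mG in F_2^8, then tally its weight.
  m = 0000 → c = 00000000, weight = 0.
  m = 1000 → c = 11011111, weight = 7.
  m = 0100 → c = 00000101, weight = 2.
  m = 1100 → c = 11011010, weight = 5.
  m = 0010 → c = 00010100, weight = 2.
  m = 1010 → c = 11001011, weight = 5.
  m = 0110 → c = 00010001, weight = 2.
  m = 1110 → c = 11001110, weight = 5.
  m = 0001 → c = 10001001, weight = 3.
  m = 1001 → c = 01010110, weight = 4.
  m = 0101 → c = 10001100, weight = 3.
  m = 1101 → c = 01010011, weight = 4.
  m = 0011 → c = 10011101, weight = 5.
  m = 1011 → c = 01000010, weight = 2.
  m = 0111 → c = 10011000, weight = 3.
  m = 1111 → c = 01000111, weight = 4.
Tally weights:
  weight 0: 1 codewords.
  weight 2: 4 codewords.
  weight 3: 3 codewords.
  weight 4: 3 codewords.
  weight 5: 4 codewords.
  weight 7: 1 codewords.
Minimum distance d = smallest w > 0 with A_w > 0 = 2.
Sanity: Σ A_w = 16 = 2^4 = 16 ✓.


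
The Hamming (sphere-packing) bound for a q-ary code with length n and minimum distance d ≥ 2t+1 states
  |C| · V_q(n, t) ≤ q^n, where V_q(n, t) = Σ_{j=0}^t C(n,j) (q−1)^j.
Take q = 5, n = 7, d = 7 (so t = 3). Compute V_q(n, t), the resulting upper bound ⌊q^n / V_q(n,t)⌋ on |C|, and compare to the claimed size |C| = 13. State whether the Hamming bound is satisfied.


V_q(n, t) = 2605, q^n = 78125, Hamming bound = 29, |C| = 13 ≤ bound (satisfied).

Step 1: Compute V_q(n, t) = Σ_{j=0}^3 C(n, j) (q−1)^j.
  j = 0: C(7,0)·(4)^0 = 1·1 = 1.
  j = 1: C(7,1)·(4)^1 = 7·4 = 28.
  j = 2: C(7,2)·(4)^2 = 21·16 = 336.
  j = 3: C(7,3)·(4)^3 = 35·64 = 2240.
  V_q(n, t) = 1 + 28 + 336 + 2240 = 2605.
Step 2: q^n = 5^7 = 78125.
Step 3: Hamming bound ⌊q^n / V_q(n,t)⌋ = ⌊78125/2605⌋ = 29.
Step 4: Compare |C| = 13 to 29: satisfied.
The claimed |C| lies below the Hamming bound.


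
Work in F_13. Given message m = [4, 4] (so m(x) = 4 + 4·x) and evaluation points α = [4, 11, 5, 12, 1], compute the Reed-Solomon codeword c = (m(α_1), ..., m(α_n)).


c = [7, 9, 11, 0, 8]

Message polynomial: m(x) = 4 + 4·x (mod 13).
For each evaluation point α_i, compute m(α_i) mod 13:
  α_1 = 4: Horner steps 4 → 7, so m(4) = 7.
  α_2 = 11: Horner steps 4 → 9, so m(11) = 9.
  α_3 = 5: Horner steps 4 → 11, so m(5) = 11.
  α_4 = 12: Horner steps 4 → 0, so m(12) = 0.
  α_5 = 1: Horner steps 4 → 8, so m(1) = 8.
Codeword c = [7, 9, 11, 0, 8] ∈ F_13^5.


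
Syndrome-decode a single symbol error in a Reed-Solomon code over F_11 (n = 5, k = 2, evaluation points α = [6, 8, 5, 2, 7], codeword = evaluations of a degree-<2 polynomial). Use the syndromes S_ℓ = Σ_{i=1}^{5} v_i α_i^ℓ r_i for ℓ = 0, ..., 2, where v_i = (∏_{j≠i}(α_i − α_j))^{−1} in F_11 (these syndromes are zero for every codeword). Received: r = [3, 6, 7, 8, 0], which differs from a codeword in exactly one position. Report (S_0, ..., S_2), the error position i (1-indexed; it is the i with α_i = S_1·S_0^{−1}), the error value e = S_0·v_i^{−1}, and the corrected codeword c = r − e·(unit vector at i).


S = (1, 7, 5), error at position 5, error magnitude e = 1, c = [3, 6, 7, 8, 10].

Step 1: column multipliers v_i = (∏_{j≠i}(α_i − α_j))^{−1} mod 11.
  i = 1 (α = 6): (6−8)(6−5)(6−2)(6−7) = (−2)·1·4·(−1) = 8 ≡ 8, so v_1 = 8^{−1} = 7 (mod 11).
  i = 2 (α = 8): (8−6)(8−5)(8−2)(8−7) = 2·3·6·1 = 36 ≡ 3, so v_2 = 3^{−1} = 4 (mod 11).
  i = 3 (α = 5): (5−6)(5−8)(5−2)(5−7) = (−1)·(−3)·3·(−2) = −18 ≡ 4, so v_3 = 4^{−1} = 3 (mod 11).
  i = 4 (α = 2): (2−6)(2−8)(2−5)(2−7) = (−4)·(−6)·(−3)·(−5) = 360 ≡ 8, so v_4 = 8^{−1} = 7 (mod 11).
  i = 5 (α = 7): (7−6)(7−8)(7−5)(7−2) = 1·(−1)·2·5 = −10 ≡ 1, so v_5 = 1^{−1} = 1 (mod 11).
  v = [7, 4, 3, 7, 1].
Step 2: syndromes of r = [3, 6, 7, 8, 0] (all sums mod 11).
  S_0 = Σ v_i r_i = 7·3 + 4·6 + 3·7 + 7·8 + 1·0 = 122 ≡ 1.
  S_1 = Σ v_i α_i r_i = 7·6·3 + 4·8·6 + 3·5·7 + 7·2·8 + 1·7·0 = 535 ≡ 7.
  α_i^2 mod 11 = [3, 9, 3, 4, 5].
  S_2 = Σ v_i α_i^2 r_i = 7·3·3 + 4·9·6 + 3·3·7 + 7·4·8 + 1·5·0 = 566 ≡ 5.
  S = (1, 7, 5) ≠ 0, so r is not a codeword (an error is present).
Step 3: locate the error. For a single error e at position i, S_ℓ = v_i·e·α_i^ℓ, so α_err = S_1/S_0.
  S_0^{−1} = 1^{−1} = 1 (mod 11), so α_err = 7·1 = 7 ≡ 7 = α_5. Error position i = 5.
  Consistency check: S_2/S_1 = 5·8 = 40 ≡ 7 = α_err ✓ (single-error assumption holds).
Step 4: error magnitude e = S_0/v_5 = S_0·∏_{j≠5}(α_5 − α_j) = 1·1 = 1 ≡ 1 (mod 11).
Step 5: correct position 5: c_5 = r_5 − e = 0 − 1 ≡ 10 (mod 11). Hence c = [3, 6, 7, 8, 10].
  Check: interpolating c through the α_i gives m(x) = 5 + 7·x (degree < 2) with m(α_i) = c_i for every i, so c is indeed a codeword.


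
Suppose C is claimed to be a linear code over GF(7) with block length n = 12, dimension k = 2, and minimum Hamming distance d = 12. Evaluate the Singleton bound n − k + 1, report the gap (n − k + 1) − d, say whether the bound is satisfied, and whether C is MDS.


Singleton RHS = n − k + 1 = 11, slack = -1, bound violated (no such code; not MDS).

Singleton bound: d ≤ n − k + 1.
Here n = 12, k = 2, so n − k + 1 = 11.
Given d = 12, check d ≤ 11: NO.
Slack = (n − k + 1) − d = -1.
The slack is negative: d = 12 exceeds n − k + 1 = 11 by 1, so the Singleton bound is violated and no linear [12, 2, 12]_7 code can exist. In particular it is not MDS (MDS requires d = n − k + 1 exactly).
Description: the claimed parameters are [12, 2, 12]_7; such a code would be impossible (violates the Singleton bound).


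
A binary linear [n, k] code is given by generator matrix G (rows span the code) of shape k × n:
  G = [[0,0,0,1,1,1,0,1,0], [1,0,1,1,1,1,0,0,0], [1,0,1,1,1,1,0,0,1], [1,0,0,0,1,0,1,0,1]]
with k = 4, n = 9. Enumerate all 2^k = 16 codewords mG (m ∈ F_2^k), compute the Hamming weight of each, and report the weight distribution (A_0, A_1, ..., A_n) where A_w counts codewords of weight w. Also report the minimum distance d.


Weight distribution: A_0 = 1, A_1 = 1, A_3 = 2, A_4 = 5, A_5 = 5, A_6 = 2. Minimum distance d = 1.

Enumerate all 2^4 = 16 messages m ∈ F_2^4.
For each, compute codeword c = mG in F_2^9, then tally its weight.
  m = 0000 → c = 000000000, weight = 0.
  m = 1000 → c = 000111010, weight = 4.
  m = 0100 → c = 101111000, weight = 5.
  m = 1100 → c = 101000010, weight = 3.
  m = 0010 → c = 101111001, weight = 6.
  m = 1010 → c = 101000011, weight = 4.
  m = 0110 → c = 000000001, weight = 1.
  m = 1110 → c = 000111011, weight = 5.
  m = 0001 → c = 100010101, weight = 4.
  m = 1001 → c = 100101111, weight = 6.
  m = 0101 → c = 001101101, weight = 5.
  m = 1101 → c = 001010111, weight = 5.
  m = 0011 → c = 001101100, weight = 4.
  m = 1011 → c = 001010110, weight = 4.
  m = 0111 → c = 100010100, weight = 3.
  m = 1111 → c = 100101110, weight = 5.
Tally weights:
  weight 0: 1 codewords.
  weight 1: 1 codewords.
  weight 3: 2 codewords.
  weight 4: 5 codewords.
  weight 5: 5 codewords.
  weight 6: 2 codewords.
Minimum distance d = smallest w > 0 with A_w > 0 = 1.
Sanity: Σ A_w = 16 = 2^4 = 16 ✓.


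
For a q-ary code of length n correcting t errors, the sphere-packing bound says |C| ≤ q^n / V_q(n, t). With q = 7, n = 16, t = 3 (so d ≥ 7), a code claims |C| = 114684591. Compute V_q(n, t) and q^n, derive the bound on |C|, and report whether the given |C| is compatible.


V_q(n, t) = 125377, q^n = 33232930569601, Hamming bound = 265064011, |C| = 114684591 ≤ bound (satisfied).

Step 1: Compute V_q(n, t) = Σ_{j=0}^3 C(n, j) (q−1)^j.
  j = 0: C(16,0)·(6)^0 = 1·1 = 1.
  j = 1: C(16,1)·(6)^1 = 16·6 = 96.
  j = 2: C(16,2)·(6)^2 = 120·36 = 4320.
  j = 3: C(16,3)·(6)^3 = 560·216 = 120960.
  V_q(n, t) = 1 + 96 + 4320 + 120960 = 125377.
Step 2: q^n = 7^16 = 33232930569601.
Step 3: Hamming bound ⌊q^n / V_q(n,t)⌋ = ⌊33232930569601/125377⌋ = 265064011.
Step 4: Compare |C| = 114684591 to 265064011: satisfied.
The claimed |C| lies below the Hamming bound.


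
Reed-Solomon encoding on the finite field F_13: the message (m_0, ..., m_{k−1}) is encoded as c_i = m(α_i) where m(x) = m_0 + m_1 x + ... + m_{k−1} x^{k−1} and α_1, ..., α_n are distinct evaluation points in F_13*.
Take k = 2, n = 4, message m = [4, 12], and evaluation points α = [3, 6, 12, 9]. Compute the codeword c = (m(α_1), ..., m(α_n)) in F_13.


c = [1, 11, 5, 8]

Message polynomial: m(x) = 4 + 12·x (mod 13).
For each evaluation point α_i, compute m(α_i) mod 13:
  α_1 = 3: Horner steps 12 → 1, so m(3) = 1.
  α_2 = 6: Horner steps 12 → 11, so m(6) = 11.
  α_3 = 12: Horner steps 12 → 5, so m(12) = 5.
  α_4 = 9: Horner steps 12 → 8, so m(9) = 8.
Codeword c = [1, 11, 5, 8] ∈ F_13^4.


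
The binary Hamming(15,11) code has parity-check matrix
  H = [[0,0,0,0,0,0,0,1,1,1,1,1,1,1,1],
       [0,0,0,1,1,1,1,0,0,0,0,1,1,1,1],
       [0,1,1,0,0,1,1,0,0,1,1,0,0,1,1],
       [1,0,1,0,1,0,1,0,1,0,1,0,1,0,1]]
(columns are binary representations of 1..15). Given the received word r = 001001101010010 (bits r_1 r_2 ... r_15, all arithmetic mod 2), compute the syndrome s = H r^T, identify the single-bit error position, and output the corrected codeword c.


s = (1, 1, 1, 0)^T, error position = 14, corrected codeword c = 001001101010000

Compute s = H r^T mod 2 one row at a time:
  s_1 = 0 + 1 + 0 + 1 + 0 + 0 + 1 + 0 = 3 ≡ 1 (mod 2).
  s_2 = 0 + 0 + 1 + 1 + 0 + 0 + 1 + 0 = 3 ≡ 1 (mod 2).
  s_3 = 0 + 1 + 1 + 1 + 0 + 1 + 1 + 0 = 5 ≡ 1 (mod 2).
  s_4 = 0 + 1 + 0 + 1 + 1 + 1 + 0 + 0 = 4 ≡ 0 (mod 2).
s = (1, 1, 1, 0)^T — this equals column 14 of H (binary 1110), so error is at position 14.
Correct: flip bit 14 of r = 001001101010010 to get c = 001001101010000.


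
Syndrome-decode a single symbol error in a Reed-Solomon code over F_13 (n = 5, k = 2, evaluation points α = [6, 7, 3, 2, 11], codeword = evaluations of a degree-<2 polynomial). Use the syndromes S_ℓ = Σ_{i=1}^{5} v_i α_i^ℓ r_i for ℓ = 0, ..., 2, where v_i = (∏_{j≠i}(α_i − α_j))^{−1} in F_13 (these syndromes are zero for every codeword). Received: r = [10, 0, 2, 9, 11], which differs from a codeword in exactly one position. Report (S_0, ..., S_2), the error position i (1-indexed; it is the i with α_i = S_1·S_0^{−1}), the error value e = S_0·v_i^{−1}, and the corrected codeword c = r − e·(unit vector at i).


S = (2, 12, 7), error at position 1, error magnitude e = 3, c = [7, 0, 2, 9, 11].

Step 1: column multipliers v_i = (∏_{j≠i}(α_i − α_j))^{−1} mod 13.
  i = 1 (α = 6): (6−7)(6−3)(6−2)(6−11) = (−1)·3·4·(−5) = 60 ≡ 8, so v_1 = 8^{−1} = 5 (mod 13).
  i = 2 (α = 7): (7−6)(7−3)(7−2)(7−11) = 1·4·5·(−4) = −80 ≡ 11, so v_2 = 11^{−1} = 6 (mod 13).
  i = 3 (α = 3): (3−6)(3−7)(3−2)(3−11) = (−3)·(−4)·1·(−8) = −96 ≡ 8, so v_3 = 8^{−1} = 5 (mod 13).
  i = 4 (α = 2): (2−6)(2−7)(2−3)(2−11) = (−4)·(−5)·(−1)·(−9) = 180 ≡ 11, so v_4 = 11^{−1} = 6 (mod 13).
  i = 5 (α = 11): (11−6)(11−7)(11−3)(11−2) = 5·4·8·9 = 1440 ≡ 10, so v_5 = 10^{−1} = 4 (mod 13).
  v = [5, 6, 5, 6, 4].
Step 2: syndromes of r = [10, 0, 2, 9, 11] (all sums mod 13).
  S_0 = Σ v_i r_i = 5·10 + 6·0 + 5·2 + 6·9 + 4·11 = 158 ≡ 2.
  S_1 = Σ v_i α_i r_i = 5·6·10 + 6·7·0 + 5·3·2 + 6·2·9 + 4·11·11 = 922 ≡ 12.
  α_i^2 mod 13 = [10, 10, 9, 4, 4].
  S_2 = Σ v_i α_i^2 r_i = 5·10·10 + 6·10·0 + 5·9·2 + 6·4·9 + 4·4·11 = 982 ≡ 7.
  S = (2, 12, 7) ≠ 0, so r is not a codeword (an error is present).
Step 3: locate the error. For a single error e at position i, S_ℓ = v_i·e·α_i^ℓ, so α_err = S_1/S_0.
  S_0^{−1} = 2^{−1} = 7 (mod 13), so α_err = 12·7 = 84 ≡ 6 = α_1. Error position i = 1.
  Consistency check: S_2/S_1 = 7·12 = 84 ≡ 6 = α_err ✓ (single-error assumption holds).
Step 4: error magnitude e = S_0/v_1 = S_0·∏_{j≠1}(α_1 − α_j) = 2·8 = 16 ≡ 3 (mod 13).
Step 5: correct position 1: c_1 = r_1 − e = 10 − 3 ≡ 7 (mod 13). Hence c = [7, 0, 2, 9, 11].
  Check: interpolating c through the α_i gives m(x) = 10 + 6·x (degree < 2) with m(α_i) = c_i for every i, so c is indeed a codeword.


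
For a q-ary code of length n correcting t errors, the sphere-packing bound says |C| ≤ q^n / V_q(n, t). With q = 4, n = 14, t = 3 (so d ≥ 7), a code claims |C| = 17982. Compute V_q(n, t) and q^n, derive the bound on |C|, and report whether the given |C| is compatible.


V_q(n, t) = 10690, q^n = 268435456, Hamming bound = 25110, |C| = 17982 ≤ bound (satisfied).

Step 1: Compute V_q(n, t) = Σ_{j=0}^3 C(n, j) (q−1)^j.
  j = 0: C(14,0)·(3)^0 = 1·1 = 1.
  j = 1: C(14,1)·(3)^1 = 14·3 = 42.
  j = 2: C(14,2)·(3)^2 = 91·9 = 819.
  j = 3: C(14,3)·(3)^3 = 364·27 = 9828.
  V_q(n, t) = 1 + 42 + 819 + 9828 = 10690.
Step 2: q^n = 4^14 = 268435456.
Step 3: Hamming bound ⌊q^n / V_q(n,t)⌋ = ⌊268435456/10690⌋ = 25110.
Step 4: Compare |C| = 17982 to 25110: satisfied.
The claimed |C| lies below the Hamming bound.


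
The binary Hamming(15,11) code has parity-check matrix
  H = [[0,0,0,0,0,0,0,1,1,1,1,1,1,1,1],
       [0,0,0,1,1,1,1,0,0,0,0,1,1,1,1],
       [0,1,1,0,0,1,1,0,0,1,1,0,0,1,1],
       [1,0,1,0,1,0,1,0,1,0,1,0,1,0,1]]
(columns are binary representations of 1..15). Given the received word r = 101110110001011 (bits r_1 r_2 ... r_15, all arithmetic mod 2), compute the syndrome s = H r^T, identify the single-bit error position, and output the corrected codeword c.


s = (0, 0, 0, 1)^T, error position = 1, corrected codeword c = 001110110001011

Compute s = H r^T mod 2 one row at a time:
  s_1 = 1 + 0 + 0 + 0 + 1 + 0 + 1 + 1 = 4 ≡ 0 (mod 2).
  s_2 = 1 + 1 + 0 + 1 + 1 + 0 + 1 + 1 = 6 ≡ 0 (mod 2).
  s_3 = 0 + 1 + 0 + 1 + 0 + 0 + 1 + 1 = 4 ≡ 0 (mod 2).
  s_4 = 1 + 1 + 1 + 1 + 0 + 0 + 0 + 1 = 5 ≡ 1 (mod 2).
s = (0, 0, 0, 1)^T — this equals column 1 of H (binary 0001), so error is at position 1.
Correct: flip bit 1 of r = 101110110001011 to get c = 001110110001011.
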